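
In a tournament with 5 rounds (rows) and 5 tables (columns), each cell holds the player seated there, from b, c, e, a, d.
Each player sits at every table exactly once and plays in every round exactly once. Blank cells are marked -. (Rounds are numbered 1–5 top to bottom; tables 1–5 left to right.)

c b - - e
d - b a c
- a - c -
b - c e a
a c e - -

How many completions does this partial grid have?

Round 1, table 3: eliminating its round and table leaves {a, d}.
Round 1, table 4: eliminating its round and table leaves {d}.
Round 2, table 2: eliminating its round and table leaves {e}.
Round 3, table 1: eliminating its round and table leaves {e}.
Round 3, table 3: eliminating its round and table leaves {d}.
Round 3, table 5: eliminating its round and table leaves {b, d}.
Round 4, table 2: eliminating its round and table leaves {d}.
Round 5, table 4: eliminating its round and table leaves {b, d}.
Round 5, table 5: eliminating its round and table leaves {b, d}.
Only one assignment across all blanks avoids any round or table repeat, giving 1 completion.

1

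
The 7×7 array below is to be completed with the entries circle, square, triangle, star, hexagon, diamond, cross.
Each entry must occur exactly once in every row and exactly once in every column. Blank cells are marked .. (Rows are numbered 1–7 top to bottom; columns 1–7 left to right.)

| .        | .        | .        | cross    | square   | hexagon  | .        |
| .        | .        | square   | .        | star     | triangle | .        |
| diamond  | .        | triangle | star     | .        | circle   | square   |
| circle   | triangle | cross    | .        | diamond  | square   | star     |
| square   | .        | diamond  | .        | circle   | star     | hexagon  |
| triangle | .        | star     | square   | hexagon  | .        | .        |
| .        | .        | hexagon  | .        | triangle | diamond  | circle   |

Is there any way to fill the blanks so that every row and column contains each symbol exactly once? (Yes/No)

Row 7, column 4: row 7 together with column 4 already contain {circle, square, triangle, star, hexagon, diamond, cross} — every symbol — so nothing can go there. The grid has no valid completion.

No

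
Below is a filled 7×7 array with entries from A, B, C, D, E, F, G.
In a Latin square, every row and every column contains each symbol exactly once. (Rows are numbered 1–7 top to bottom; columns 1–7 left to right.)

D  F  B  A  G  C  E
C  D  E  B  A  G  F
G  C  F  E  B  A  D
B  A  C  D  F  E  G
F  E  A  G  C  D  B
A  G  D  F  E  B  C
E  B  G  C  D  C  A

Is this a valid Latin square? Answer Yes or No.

No

Row 7 contains C twice (at columns 4 and 6), so it is not a permutation.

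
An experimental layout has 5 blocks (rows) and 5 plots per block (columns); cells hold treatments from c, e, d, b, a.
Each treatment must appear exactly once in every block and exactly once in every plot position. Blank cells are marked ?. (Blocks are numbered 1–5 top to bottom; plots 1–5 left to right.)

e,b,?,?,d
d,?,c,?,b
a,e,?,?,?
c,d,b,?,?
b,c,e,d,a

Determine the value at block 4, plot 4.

a

Block 1, plot 3: block 1 has {e, d, b} and plot 3 has {c, e, b}, leaving only a.
Block 1, plot 4: block 1 has {e, d, b, a} and plot 4 has {d}, leaving only c.
Block 2, plot 2: block 2 has {c, d, b} and plot 2 has {c, e, d, b}, leaving only a.
Block 2, plot 4: block 2 has {c, d, b, a} and plot 4 has {c, d}, leaving only e.
Block 4 already has {c, d, b} and plot 4 already has {c, e, d}, so block 4, plot 4 must be a.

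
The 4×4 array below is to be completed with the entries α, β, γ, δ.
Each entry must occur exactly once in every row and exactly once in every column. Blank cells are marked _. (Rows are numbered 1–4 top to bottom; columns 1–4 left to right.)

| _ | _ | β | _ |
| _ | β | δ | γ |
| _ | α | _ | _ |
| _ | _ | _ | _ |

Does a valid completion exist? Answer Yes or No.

Yes

No row or column among the givens repeats a symbol, and propagating forced cells runs into no contradiction.
One valid completion exists (for instance, γ δ β α / α β δ γ / δ α γ β / β γ α δ).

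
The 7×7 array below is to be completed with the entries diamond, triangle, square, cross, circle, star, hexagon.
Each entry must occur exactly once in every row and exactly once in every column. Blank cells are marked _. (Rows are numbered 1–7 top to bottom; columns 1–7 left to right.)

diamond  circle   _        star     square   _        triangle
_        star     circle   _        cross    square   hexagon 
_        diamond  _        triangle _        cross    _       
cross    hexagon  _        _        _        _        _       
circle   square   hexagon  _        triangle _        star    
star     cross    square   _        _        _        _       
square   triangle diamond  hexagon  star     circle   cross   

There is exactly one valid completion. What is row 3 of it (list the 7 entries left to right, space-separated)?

hexagon diamond star triangle circle cross square

Row 3, column 1: row 3 has {diamond, triangle, cross} and column 1 has {diamond, square, cross, circle, star}, leaving only hexagon.
Row 3, column 3: row 3 has {diamond, triangle, cross, hexagon} and column 3 has {diamond, square, circle, hexagon}, leaving only star.
Row 3, column 5: row 3 has {diamond, triangle, cross, star, hexagon} and column 5 has {triangle, square, cross, star}, leaving only circle.
Row 3, column 7: row 3 has {diamond, triangle, cross, circle, star, hexagon} and column 7 has {triangle, cross, star, hexagon}, leaving only square.
So row 3 reads: hexagon diamond star triangle circle cross square.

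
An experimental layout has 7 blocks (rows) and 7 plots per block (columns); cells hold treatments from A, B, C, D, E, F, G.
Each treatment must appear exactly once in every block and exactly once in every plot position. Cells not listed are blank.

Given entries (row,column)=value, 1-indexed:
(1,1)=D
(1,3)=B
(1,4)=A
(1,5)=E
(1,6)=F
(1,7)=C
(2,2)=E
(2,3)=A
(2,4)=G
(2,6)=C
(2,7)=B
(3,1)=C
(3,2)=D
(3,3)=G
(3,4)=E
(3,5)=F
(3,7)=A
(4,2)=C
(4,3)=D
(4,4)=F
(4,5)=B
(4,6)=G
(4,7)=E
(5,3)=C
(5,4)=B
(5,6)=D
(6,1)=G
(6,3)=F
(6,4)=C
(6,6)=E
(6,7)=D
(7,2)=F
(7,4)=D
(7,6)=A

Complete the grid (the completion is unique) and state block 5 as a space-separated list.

Block 1, plot 2: block 1 has {A, B, C, D, E, F} and plot 2 has {C, D, E, F}, leaving only G.
Block 5, plot 2: block 5 has {B, C, D} and plot 2 has {C, D, E, F, G}, leaving only A.
Block 5, plot 5: block 5 has {A, B, C, D} and plot 5 has {B, E, F}, leaving only G.
Block 5, plot 7: block 5 has {A, B, C, D, G} and plot 7 has {A, B, C, D, E}, leaving only F.
Block 5, plot 1: block 5 has {A, B, C, D, F, G} and plot 1 has {C, D, G}, leaving only E.
So block 5 reads: E A C B G D F.

E A C B G D F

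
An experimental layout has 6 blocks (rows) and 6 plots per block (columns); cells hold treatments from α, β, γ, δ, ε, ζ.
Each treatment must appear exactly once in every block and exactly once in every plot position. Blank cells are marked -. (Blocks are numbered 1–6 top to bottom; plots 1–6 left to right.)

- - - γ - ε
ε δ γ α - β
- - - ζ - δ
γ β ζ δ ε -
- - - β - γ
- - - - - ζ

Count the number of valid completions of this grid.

16

Block 1, plot 1: eliminating its block and plot leaves {α, β, δ, ζ}.
Block 1, plot 2: eliminating its block and plot leaves {α, ζ}.
Block 1, plot 3: eliminating its block and plot leaves {α, β, δ}.
Block 1, plot 5: eliminating its block and plot leaves {α, β, δ, ζ}.
Block 2, plot 5: eliminating its block and plot leaves {ζ}.
Block 3, plot 1: eliminating its block and plot leaves {α, β}.
Block 3, plot 2: eliminating its block and plot leaves {α, γ, ε}.
Block 3, plot 3: eliminating its block and plot leaves {α, β, ε}.
Block 3, plot 5: eliminating its block and plot leaves {α, β, γ}.
Block 4, plot 6: eliminating its block and plot leaves {α}.
Block 5, plot 1: eliminating its block and plot leaves {α, δ, ζ}.
Block 5, plot 2: eliminating its block and plot leaves {α, ε, ζ}.
Block 5, plot 3: eliminating its block and plot leaves {α, δ, ε}.
Block 5, plot 5: eliminating its block and plot leaves {α, δ, ζ}.
Block 6, plot 1: eliminating its block and plot leaves {α, β, δ}.
Block 6, plot 2: eliminating its block and plot leaves {α, γ, ε}.
Block 6, plot 3: eliminating its block and plot leaves {α, β, δ, ε}.
Block 6, plot 4: eliminating its block and plot leaves {ε}.
Block 6, plot 5: eliminating its block and plot leaves {α, β, γ, δ}.
Enumerating the assignments across these blanks that avoid any block or plot repeat gives 16 completions.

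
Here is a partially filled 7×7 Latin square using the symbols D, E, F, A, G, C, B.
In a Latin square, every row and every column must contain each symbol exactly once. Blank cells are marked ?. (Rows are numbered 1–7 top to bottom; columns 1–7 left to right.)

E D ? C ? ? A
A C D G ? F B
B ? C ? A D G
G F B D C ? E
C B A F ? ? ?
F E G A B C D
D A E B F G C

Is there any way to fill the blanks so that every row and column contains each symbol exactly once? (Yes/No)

No

Row 3, column 2: row 3 together with column 2 already contain {D, E, F, A, G, C, B} — every symbol — so nothing can go there. The grid has no valid completion.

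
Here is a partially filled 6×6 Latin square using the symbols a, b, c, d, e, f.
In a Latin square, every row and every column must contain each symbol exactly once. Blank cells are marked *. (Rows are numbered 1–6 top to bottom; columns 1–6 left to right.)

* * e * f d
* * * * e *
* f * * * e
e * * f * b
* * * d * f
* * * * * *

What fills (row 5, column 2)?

Row 5, column 2 is narrowed to {a, b, c, e}.
If it were a, propagating the remaining blanks reaches a contradiction.
If it were b, propagating the remaining blanks reaches a contradiction.
If it were c, propagating the remaining blanks reaches a contradiction.
So row 5, column 2 must be e.

e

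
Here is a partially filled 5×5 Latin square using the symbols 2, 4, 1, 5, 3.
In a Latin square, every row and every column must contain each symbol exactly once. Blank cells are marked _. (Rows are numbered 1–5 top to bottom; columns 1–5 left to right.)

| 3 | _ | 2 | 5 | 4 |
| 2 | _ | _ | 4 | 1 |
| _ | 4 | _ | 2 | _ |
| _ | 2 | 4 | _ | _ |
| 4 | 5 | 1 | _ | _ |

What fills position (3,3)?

3

Row 1, column 2: row 1 has {2, 4, 5, 3} and column 2 has {2, 4, 5}, leaving only 1.
Row 2, column 2: row 2 has {2, 4, 1} and column 2 has {2, 4, 1, 5}, leaving only 3.
Row 2, column 3: row 2 has {2, 4, 1, 3} and column 3 has {2, 4, 1}, leaving only 5.
Row 3 already has {2, 4} and column 3 already has {2, 4, 1, 5}, so row 3, column 3 must be 3.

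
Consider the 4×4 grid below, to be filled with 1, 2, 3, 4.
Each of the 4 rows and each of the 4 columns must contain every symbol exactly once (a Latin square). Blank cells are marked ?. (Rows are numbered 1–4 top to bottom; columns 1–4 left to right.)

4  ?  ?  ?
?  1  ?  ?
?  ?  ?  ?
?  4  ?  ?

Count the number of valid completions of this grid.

Row 1, column 2: eliminating its row and column leaves {2, 3}.
Row 1, column 3: eliminating its row and column leaves {1, 2, 3}.
Row 1, column 4: eliminating its row and column leaves {1, 2, 3}.
Row 2, column 1: eliminating its row and column leaves {2, 3}.
Row 2, column 3: eliminating its row and column leaves {2, 3, 4}.
Row 2, column 4: eliminating its row and column leaves {2, 3, 4}.
Row 3, column 1: eliminating its row and column leaves {1, 2, 3}.
Row 3, column 2: eliminating its row and column leaves {2, 3}.
Row 3, column 3: eliminating its row and column leaves {1, 2, 3, 4}.
Row 3, column 4: eliminating its row and column leaves {1, 2, 3, 4}.
Row 4, column 1: eliminating its row and column leaves {1, 2, 3}.
Row 4, column 3: eliminating its row and column leaves {1, 2, 3}.
Row 4, column 4: eliminating its row and column leaves {1, 2, 3}.
Enumerating the assignments across these blanks that avoid any row or column repeat gives 16 completions.

16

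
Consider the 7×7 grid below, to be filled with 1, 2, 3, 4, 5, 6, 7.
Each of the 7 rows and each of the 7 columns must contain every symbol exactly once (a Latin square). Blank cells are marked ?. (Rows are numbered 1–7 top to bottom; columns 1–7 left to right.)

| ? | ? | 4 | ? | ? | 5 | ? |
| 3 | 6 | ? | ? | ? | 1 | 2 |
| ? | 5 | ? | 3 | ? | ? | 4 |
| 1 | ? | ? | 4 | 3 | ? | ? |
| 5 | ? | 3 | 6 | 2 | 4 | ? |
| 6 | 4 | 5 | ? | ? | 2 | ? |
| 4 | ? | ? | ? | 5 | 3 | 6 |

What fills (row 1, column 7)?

1

Row 2, column 3: row 2 has {1, 2, 3, 6} and column 3 has {3, 4, 5}, leaving only 7.
Row 2, column 4: row 2 has {1, 2, 3, 6, 7} and column 4 has {3, 4, 6}, leaving only 5.
Row 2, column 5: row 2 has {1, 2, 3, 5, 6, 7} and column 5 has {2, 3, 5}, leaving only 4.
Row 1, column 7 is narrowed to {1, 3, 7}.
If it were 3, propagating the remaining blanks reaches a contradiction.
If it were 7, then row 6, column 5 would be left with no valid symbol.
So row 1, column 7 must be 1.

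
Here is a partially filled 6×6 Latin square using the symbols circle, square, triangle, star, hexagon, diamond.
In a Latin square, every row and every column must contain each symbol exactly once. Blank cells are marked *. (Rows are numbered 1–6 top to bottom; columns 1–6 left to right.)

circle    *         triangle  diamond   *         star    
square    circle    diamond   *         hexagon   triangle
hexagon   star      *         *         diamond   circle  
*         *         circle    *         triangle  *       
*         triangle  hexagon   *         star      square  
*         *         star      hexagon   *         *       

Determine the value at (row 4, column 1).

star

Row 1, column 5: row 1 has {circle, triangle, star, diamond} and column 5 has {triangle, star, hexagon, diamond}, leaving only square.
Row 1, column 2: row 1 has {circle, square, triangle, star, diamond} and column 2 has {circle, triangle, star}, leaving only hexagon.
Row 2, column 4: row 2 has {circle, square, triangle, hexagon, diamond} and column 4 has {hexagon, diamond}, leaving only star.
Row 3, column 3: row 3 has {circle, star, hexagon, diamond} and column 3 has {circle, triangle, star, hexagon, diamond}, leaving only square.
Row 3, column 4: row 3 has {circle, square, star, hexagon, diamond} and column 4 has {star, hexagon, diamond}, leaving only triangle.
Row 4, column 4: row 4 has {circle, triangle} and column 4 has {triangle, star, hexagon, diamond}, leaving only square.
Row 4, column 2: row 4 has {circle, square, triangle} and column 2 has {circle, triangle, star, hexagon}, leaving only diamond.
Row 4 already has {circle, square, triangle, diamond} and column 1 already has {circle, square, hexagon}, so row 4, column 1 must be star.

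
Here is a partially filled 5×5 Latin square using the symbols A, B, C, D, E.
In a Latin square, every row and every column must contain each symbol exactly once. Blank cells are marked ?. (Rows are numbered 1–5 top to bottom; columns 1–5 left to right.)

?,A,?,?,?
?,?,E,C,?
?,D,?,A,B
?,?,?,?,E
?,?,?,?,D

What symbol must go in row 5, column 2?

E

Row 1, column 5: row 1 has {A} and column 5 has {B, D, E}, leaving only C.
Row 2, column 2: row 2 has {C, E} and column 2 has {A, D}, leaving only B.
Row 2, column 5: row 2 has {B, C, E} and column 5 has {B, C, D, E}, leaving only A.
Row 2, column 1: row 2 has {A, B, C, E} and column 1 has {}, leaving only D.
Row 3, column 3: row 3 has {A, B, D} and column 3 has {E}, leaving only C.
Row 3, column 1: row 3 has {A, B, C, D} and column 1 has {D}, leaving only E.
Row 1, column 1: row 1 has {A, C} and column 1 has {D, E}, leaving only B.
Row 1, column 3: row 1 has {A, B, C} and column 3 has {C, E}, leaving only D.
Row 1, column 4: row 1 has {A, B, C, D} and column 4 has {A, C}, leaving only E.
Row 4, column 2: row 4 has {E} and column 2 has {A, B, D}, leaving only C.
Row 5 already has {D} and column 2 already has {A, B, C, D}, so row 5, column 2 must be E.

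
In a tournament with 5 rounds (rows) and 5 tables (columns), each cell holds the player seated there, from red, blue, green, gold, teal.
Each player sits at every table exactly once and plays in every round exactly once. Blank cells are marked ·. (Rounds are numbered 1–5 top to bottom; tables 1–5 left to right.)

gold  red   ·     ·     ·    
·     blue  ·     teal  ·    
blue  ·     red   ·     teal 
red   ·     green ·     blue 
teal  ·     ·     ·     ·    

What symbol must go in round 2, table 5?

Round 1, table 5: round 1 has {red, gold} and table 5 has {blue, teal}, leaving only green.
Round 1, table 4: round 1 has {red, green, gold} and table 4 has {teal}, leaving only blue.
Round 1, table 3: round 1 has {red, blue, green, gold} and table 3 has {red, green}, leaving only teal.
Round 2, table 1: round 2 has {blue, teal} and table 1 has {red, blue, gold, teal}, leaving only green.
Round 2, table 3: round 2 has {blue, green, teal} and table 3 has {red, green, teal}, leaving only gold.
Round 2 already has {blue, green, gold, teal} and table 5 already has {blue, green, teal}, so round 2, table 5 must be red.

red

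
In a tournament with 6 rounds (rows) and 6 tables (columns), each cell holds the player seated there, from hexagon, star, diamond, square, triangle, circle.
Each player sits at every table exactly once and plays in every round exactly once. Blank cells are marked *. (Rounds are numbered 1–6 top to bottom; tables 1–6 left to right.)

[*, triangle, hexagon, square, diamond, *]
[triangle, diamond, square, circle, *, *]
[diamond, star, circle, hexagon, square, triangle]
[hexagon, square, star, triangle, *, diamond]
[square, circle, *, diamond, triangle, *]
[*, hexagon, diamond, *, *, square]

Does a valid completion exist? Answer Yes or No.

No

Round 5, table 3: round 5 together with table 3 already contain {hexagon, star, diamond, square, triangle, circle} — every symbol — so nothing can go there. The grid has no valid completion.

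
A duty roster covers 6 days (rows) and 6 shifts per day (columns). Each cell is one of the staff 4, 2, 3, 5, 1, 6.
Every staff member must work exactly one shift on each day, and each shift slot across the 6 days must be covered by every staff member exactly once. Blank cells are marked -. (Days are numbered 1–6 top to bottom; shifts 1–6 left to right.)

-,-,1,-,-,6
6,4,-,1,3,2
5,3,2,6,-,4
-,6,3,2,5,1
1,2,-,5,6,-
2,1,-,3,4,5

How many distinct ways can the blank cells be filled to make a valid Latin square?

Day 1, shift 1: eliminating its day and shift leaves {4, 3}.
Day 1, shift 2: eliminating its day and shift leaves {5}.
Day 1, shift 4: eliminating its day and shift leaves {4}.
Day 1, shift 5: eliminating its day and shift leaves {2}.
Day 2, shift 3: eliminating its day and shift leaves {5}.
Day 3, shift 5: eliminating its day and shift leaves {1}.
Day 4, shift 1: eliminating its day and shift leaves {4}.
Day 5, shift 3: eliminating its day and shift leaves {4}.
Day 5, shift 6: eliminating its day and shift leaves {3}.
Day 6, shift 3: eliminating its day and shift leaves {6}.
Only one assignment across all blanks avoids any day or shift repeat, giving 1 completion.

1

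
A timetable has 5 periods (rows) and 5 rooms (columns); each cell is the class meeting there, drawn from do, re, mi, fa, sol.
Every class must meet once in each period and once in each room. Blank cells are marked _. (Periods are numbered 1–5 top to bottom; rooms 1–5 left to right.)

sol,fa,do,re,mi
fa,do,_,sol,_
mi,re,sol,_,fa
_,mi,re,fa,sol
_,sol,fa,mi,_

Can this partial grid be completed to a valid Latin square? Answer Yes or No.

Yes

No period or room among the givens repeats a symbol, and propagating forced cells runs into no contradiction.
One valid completion exists (for instance, sol fa do re mi / fa do mi sol re / mi re sol do fa / do mi re fa sol / re sol fa mi do).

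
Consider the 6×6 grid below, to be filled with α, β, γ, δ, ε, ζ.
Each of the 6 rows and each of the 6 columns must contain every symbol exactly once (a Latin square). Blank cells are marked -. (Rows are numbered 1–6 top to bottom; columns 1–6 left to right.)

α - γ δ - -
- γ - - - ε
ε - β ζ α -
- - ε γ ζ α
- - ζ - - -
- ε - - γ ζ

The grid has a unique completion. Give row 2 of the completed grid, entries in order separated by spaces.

Row 1, column 6: row 1 has {α, γ, δ} and column 6 has {α, ε, ζ}, leaving only β.
Row 1, column 2: row 1 has {α, β, γ, δ} and column 2 has {γ, ε}, leaving only ζ.
Row 1, column 5: row 1 has {α, β, γ, δ, ζ} and column 5 has {α, γ, ζ}, leaving only ε.
Row 3, column 2: row 3 has {α, β, ε, ζ} and column 2 has {γ, ε, ζ}, leaving only δ.
Row 3, column 6: row 3 has {α, β, δ, ε, ζ} and column 6 has {α, β, ε, ζ}, leaving only γ.
Row 4, column 2: row 4 has {α, γ, ε, ζ} and column 2 has {γ, δ, ε, ζ}, leaving only β.
Row 4, column 1: row 4 has {α, β, γ, ε, ζ} and column 1 has {α, ε}, leaving only δ.
Row 5, column 2: row 5 has {ζ} and column 2 has {β, γ, δ, ε, ζ}, leaving only α.
Row 5, column 6: row 5 has {α, ζ} and column 6 has {α, β, γ, ε, ζ}, leaving only δ.
Row 5, column 5: row 5 has {α, δ, ζ} and column 5 has {α, γ, ε, ζ}, leaving only β.
Row 2, column 5: row 2 has {γ, ε} and column 5 has {α, β, γ, ε, ζ}, leaving only δ.
Row 2, column 3: row 2 has {γ, δ, ε} and column 3 has {β, γ, ε, ζ}, leaving only α.
Row 2, column 4: row 2 has {α, γ, δ, ε} and column 4 has {γ, δ, ζ}, leaving only β.
Row 2, column 1: row 2 has {α, β, γ, δ, ε} and column 1 has {α, δ, ε}, leaving only ζ.
So row 2 reads: ζ γ α β δ ε.

ζ γ α β δ ε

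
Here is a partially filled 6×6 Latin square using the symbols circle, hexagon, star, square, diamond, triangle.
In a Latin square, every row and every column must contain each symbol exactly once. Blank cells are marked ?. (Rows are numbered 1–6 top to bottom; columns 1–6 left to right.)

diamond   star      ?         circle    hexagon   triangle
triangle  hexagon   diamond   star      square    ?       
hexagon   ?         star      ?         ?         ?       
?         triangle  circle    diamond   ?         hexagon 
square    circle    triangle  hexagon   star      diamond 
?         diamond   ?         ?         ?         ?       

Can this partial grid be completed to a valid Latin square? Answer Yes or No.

No

Row 4, column 5: row 4 together with column 5 already contain {circle, hexagon, star, square, diamond, triangle} — every symbol — so nothing can go there. The grid has no valid completion.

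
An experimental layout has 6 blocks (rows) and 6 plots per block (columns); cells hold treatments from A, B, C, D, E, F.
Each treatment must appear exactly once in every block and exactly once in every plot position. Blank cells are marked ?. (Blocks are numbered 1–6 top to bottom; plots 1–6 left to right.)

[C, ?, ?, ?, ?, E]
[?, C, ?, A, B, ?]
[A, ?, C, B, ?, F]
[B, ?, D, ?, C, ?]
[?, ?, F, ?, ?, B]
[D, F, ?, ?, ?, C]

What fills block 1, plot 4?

Block 2, plot 3: block 2 has {A, B, C} and plot 3 has {C, D, F}, leaving only E.
Block 2, plot 1: block 2 has {A, B, C, E} and plot 1 has {A, B, C, D}, leaving only F.
Block 2, plot 6: block 2 has {A, B, C, E, F} and plot 6 has {B, C, E, F}, leaving only D.
Block 4, plot 6: block 4 has {B, C, D} and plot 6 has {B, C, D, E, F}, leaving only A.
Block 4, plot 2: block 4 has {A, B, C, D} and plot 2 has {C, F}, leaving only E.
Block 3, plot 2: block 3 has {A, B, C, F} and plot 2 has {C, E, F}, leaving only D.
Block 3, plot 5: block 3 has {A, B, C, D, F} and plot 5 has {B, C}, leaving only E.
Block 4, plot 4: block 4 has {A, B, C, D, E} and plot 4 has {A, B}, leaving only F.
Block 1 already has {C, E} and plot 4 already has {A, B, F}, so block 1, plot 4 must be D.

D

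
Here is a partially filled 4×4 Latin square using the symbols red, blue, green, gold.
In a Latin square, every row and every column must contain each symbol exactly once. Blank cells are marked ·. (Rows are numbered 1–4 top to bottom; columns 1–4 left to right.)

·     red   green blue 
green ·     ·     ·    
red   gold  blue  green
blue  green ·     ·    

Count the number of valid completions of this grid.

2

Row 1, column 1: eliminating its row and column leaves {gold}.
Row 2, column 2: eliminating its row and column leaves {blue}.
Row 2, column 3: eliminating its row and column leaves {red, gold}.
Row 2, column 4: eliminating its row and column leaves {red, gold}.
Row 4, column 3: eliminating its row and column leaves {red, gold}.
Row 4, column 4: eliminating its row and column leaves {red, gold}.
Enumerating the assignments across these blanks that avoid any row or column repeat gives 2 completions.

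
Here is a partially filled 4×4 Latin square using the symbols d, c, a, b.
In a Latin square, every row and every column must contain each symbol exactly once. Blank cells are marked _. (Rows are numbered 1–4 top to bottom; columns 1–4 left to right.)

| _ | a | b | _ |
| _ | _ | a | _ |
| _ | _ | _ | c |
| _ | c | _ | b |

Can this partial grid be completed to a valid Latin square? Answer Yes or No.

Row 1, column 4: row 1 has {a, b} and column 4 has {c, b}, so it must be d.
Now row 2, column 4: row 2 together with column 4 already contain {d, c, a, b} — every symbol — so nothing can go there. The grid has no valid completion.

No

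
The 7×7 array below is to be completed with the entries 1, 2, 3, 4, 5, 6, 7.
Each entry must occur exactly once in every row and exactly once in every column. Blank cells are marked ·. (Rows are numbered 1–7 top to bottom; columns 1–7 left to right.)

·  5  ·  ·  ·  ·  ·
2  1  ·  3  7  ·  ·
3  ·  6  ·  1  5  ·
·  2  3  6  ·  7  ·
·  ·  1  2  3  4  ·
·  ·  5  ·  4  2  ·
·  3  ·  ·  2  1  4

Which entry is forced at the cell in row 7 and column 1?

6

Row 1, column 5: row 1 has {5} and column 5 has {1, 2, 3, 4, 7}, leaving only 6.
Row 1, column 6: row 1 has {5, 6} and column 6 has {1, 2, 4, 5, 7}, leaving only 3.
Row 2, column 3: row 2 has {1, 2, 3, 7} and column 3 has {1, 3, 5, 6}, leaving only 4.
Row 2, column 6: row 2 has {1, 2, 3, 4, 7} and column 6 has {1, 2, 3, 4, 5, 7}, leaving only 6.
Row 2, column 7: row 2 has {1, 2, 3, 4, 6, 7} and column 7 has {4}, leaving only 5.
Row 4, column 5: row 4 has {2, 3, 6, 7} and column 5 has {1, 2, 3, 4, 6, 7}, leaving only 5.
Row 4, column 7: row 4 has {2, 3, 5, 6, 7} and column 7 has {4, 5}, leaving only 1.
Row 4, column 1: row 4 has {1, 2, 3, 5, 6, 7} and column 1 has {2, 3}, leaving only 4.
Row 7, column 3: row 7 has {1, 2, 3, 4} and column 3 has {1, 3, 4, 5, 6}, leaving only 7.
Row 1, column 3: row 1 has {3, 5, 6} and column 3 has {1, 3, 4, 5, 6, 7}, leaving only 2.
Row 1, column 7: row 1 has {2, 3, 5, 6} and column 7 has {1, 4, 5}, leaving only 7.
Row 1, column 1: row 1 has {2, 3, 5, 6, 7} and column 1 has {2, 3, 4}, leaving only 1.
Row 1, column 4: row 1 has {1, 2, 3, 5, 6, 7} and column 4 has {2, 3, 6}, leaving only 4.
Row 3, column 4: row 3 has {1, 3, 5, 6} and column 4 has {2, 3, 4, 6}, leaving only 7.
Row 3, column 2: row 3 has {1, 3, 5, 6, 7} and column 2 has {1, 2, 3, 5}, leaving only 4.
Row 3, column 7: row 3 has {1, 3, 4, 5, 6, 7} and column 7 has {1, 4, 5, 7}, leaving only 2.
Row 5, column 7: row 5 has {1, 2, 3, 4} and column 7 has {1, 2, 4, 5, 7}, leaving only 6.
Row 5, column 2: row 5 has {1, 2, 3, 4, 6} and column 2 has {1, 2, 3, 4, 5}, leaving only 7.
Row 5, column 1: row 5 has {1, 2, 3, 4, 6, 7} and column 1 has {1, 2, 3, 4}, leaving only 5.
Row 7 already has {1, 2, 3, 4, 7} and column 1 already has {1, 2, 3, 4, 5}, so row 7, column 1 must be 6.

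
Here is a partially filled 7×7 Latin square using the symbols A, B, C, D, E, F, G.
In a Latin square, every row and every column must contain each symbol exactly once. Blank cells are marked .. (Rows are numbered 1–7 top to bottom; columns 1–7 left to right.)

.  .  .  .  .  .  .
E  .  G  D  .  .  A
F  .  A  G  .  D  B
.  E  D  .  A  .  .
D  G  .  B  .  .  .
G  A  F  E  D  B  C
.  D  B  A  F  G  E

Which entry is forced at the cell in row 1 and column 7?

Row 3, column 2: row 3 has {A, B, D, F, G} and column 2 has {A, D, E, G}, leaving only C.
Row 3, column 5: row 3 has {A, B, C, D, F, G} and column 5 has {A, D, F}, leaving only E.
Row 5, column 5: row 5 has {B, D, G} and column 5 has {A, D, E, F}, leaving only C.
Row 2, column 5: row 2 has {A, D, E, G} and column 5 has {A, C, D, E, F}, leaving only B.
Row 1, column 5: row 1 has {} and column 5 has {A, B, C, D, E, F}, leaving only G.
Row 2, column 2: row 2 has {A, B, D, E, G} and column 2 has {A, C, D, E, G}, leaving only F.
Row 1, column 2: row 1 has {G} and column 2 has {A, C, D, E, F, G}, leaving only B.
Row 2, column 6: row 2 has {A, B, D, E, F, G} and column 6 has {B, D, G}, leaving only C.
Row 4, column 6: row 4 has {A, D, E} and column 6 has {B, C, D, G}, leaving only F.
Row 4, column 4: row 4 has {A, D, E, F} and column 4 has {A, B, D, E, G}, leaving only C.
Row 1, column 4: row 1 has {B, G} and column 4 has {A, B, C, D, E, G}, leaving only F.
Row 1 already has {B, F, G} and column 7 already has {A, B, C, E}, so row 1, column 7 must be D.

D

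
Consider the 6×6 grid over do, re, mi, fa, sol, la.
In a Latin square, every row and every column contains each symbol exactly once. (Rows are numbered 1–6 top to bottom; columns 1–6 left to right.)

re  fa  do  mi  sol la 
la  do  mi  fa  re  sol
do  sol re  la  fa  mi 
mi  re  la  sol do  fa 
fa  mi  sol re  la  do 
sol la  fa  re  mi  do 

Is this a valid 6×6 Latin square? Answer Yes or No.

Every row is a permutation, but column 6 contains do twice (at rows 5 and 6).

No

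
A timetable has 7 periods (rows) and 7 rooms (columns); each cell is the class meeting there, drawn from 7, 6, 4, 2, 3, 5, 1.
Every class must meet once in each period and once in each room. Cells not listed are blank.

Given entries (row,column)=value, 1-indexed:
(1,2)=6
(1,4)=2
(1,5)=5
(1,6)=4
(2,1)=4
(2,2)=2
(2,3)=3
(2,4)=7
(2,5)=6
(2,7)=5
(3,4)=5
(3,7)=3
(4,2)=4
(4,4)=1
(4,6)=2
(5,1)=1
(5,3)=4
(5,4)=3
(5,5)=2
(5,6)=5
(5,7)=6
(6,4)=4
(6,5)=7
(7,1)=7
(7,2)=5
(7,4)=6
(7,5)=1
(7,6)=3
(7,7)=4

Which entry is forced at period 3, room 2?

1

Period 1, room 1: period 1 has {6, 4, 2, 5} and room 1 has {7, 4, 1}, leaving only 3.
Period 2, room 6: period 2 has {7, 6, 4, 2, 3, 5} and room 6 has {4, 2, 3, 5}, leaving only 1.
Period 3, room 5: period 3 has {3, 5} and room 5 has {7, 6, 2, 5, 1}, leaving only 4.
Period 4, room 5: period 4 has {4, 2, 1} and room 5 has {7, 6, 4, 2, 5, 1}, leaving only 3.
Period 4, room 7: period 4 has {4, 2, 3, 1} and room 7 has {6, 4, 3, 5}, leaving only 7.
Period 1, room 7: period 1 has {6, 4, 2, 3, 5} and room 7 has {7, 6, 4, 3, 5}, leaving only 1.
Period 1, room 3: period 1 has {6, 4, 2, 3, 5, 1} and room 3 has {4, 3}, leaving only 7.
Period 5, room 2: period 5 has {6, 4, 2, 3, 5, 1} and room 2 has {6, 4, 2, 5}, leaving only 7.
Period 3 already has {4, 3, 5} and room 2 already has {7, 6, 4, 2, 5}, so period 3, room 2 must be 1.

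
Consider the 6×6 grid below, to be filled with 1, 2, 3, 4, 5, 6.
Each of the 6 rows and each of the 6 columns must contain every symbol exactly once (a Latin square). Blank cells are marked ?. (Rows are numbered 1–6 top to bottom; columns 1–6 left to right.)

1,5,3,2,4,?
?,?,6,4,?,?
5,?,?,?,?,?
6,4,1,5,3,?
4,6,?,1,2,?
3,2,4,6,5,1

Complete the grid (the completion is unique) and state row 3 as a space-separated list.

5 1 2 3 6 4

Row 3, column 3: row 3 has {5} and column 3 has {1, 3, 4, 6}, leaving only 2.
Row 3, column 4: row 3 has {2, 5} and column 4 has {1, 2, 4, 5, 6}, leaving only 3.
Row 3, column 2: row 3 has {2, 3, 5} and column 2 has {2, 4, 5, 6}, leaving only 1.
Row 3, column 5: row 3 has {1, 2, 3, 5} and column 5 has {2, 3, 4, 5}, leaving only 6.
Row 3, column 6: row 3 has {1, 2, 3, 5, 6} and column 6 has {1}, leaving only 4.
So row 3 reads: 5 1 2 3 6 4.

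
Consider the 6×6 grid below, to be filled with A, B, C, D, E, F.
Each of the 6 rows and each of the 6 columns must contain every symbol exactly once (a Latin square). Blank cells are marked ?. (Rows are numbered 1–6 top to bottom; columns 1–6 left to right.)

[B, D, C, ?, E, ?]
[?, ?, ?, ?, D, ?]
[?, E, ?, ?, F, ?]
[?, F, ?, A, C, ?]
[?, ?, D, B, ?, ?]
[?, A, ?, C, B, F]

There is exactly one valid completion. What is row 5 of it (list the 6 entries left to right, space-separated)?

F C D B A E

Row 5, column 2: row 5 has {B, D} and column 2 has {A, D, E, F}, leaving only C.
Row 5, column 5: row 5 has {B, C, D} and column 5 has {B, C, D, E, F}, leaving only A.
Row 5, column 6: row 5 has {A, B, C, D} and column 6 has {F}, leaving only E.
Row 5, column 1: row 5 has {A, B, C, D, E} and column 1 has {B}, leaving only F.
So row 5 reads: F C D B A E.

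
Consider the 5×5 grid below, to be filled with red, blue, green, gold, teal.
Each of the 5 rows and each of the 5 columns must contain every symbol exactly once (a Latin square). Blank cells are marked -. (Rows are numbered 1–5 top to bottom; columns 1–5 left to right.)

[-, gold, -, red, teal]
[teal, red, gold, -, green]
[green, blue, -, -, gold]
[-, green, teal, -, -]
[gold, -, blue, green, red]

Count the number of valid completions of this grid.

Row 1, column 1: eliminating its row and column leaves {blue}.
Row 1, column 3: eliminating its row and column leaves {green}.
Row 2, column 4: eliminating its row and column leaves {blue}.
Row 3, column 3: eliminating its row and column leaves {red}.
Row 3, column 4: eliminating its row and column leaves {teal}.
Row 4, column 1: eliminating its row and column leaves {red, blue}.
Row 4, column 4: eliminating its row and column leaves {blue, gold}.
Row 4, column 5: eliminating its row and column leaves {blue}.
Row 5, column 2: eliminating its row and column leaves {teal}.
Only one assignment across all blanks avoids any row or column repeat, giving 1 completion.

1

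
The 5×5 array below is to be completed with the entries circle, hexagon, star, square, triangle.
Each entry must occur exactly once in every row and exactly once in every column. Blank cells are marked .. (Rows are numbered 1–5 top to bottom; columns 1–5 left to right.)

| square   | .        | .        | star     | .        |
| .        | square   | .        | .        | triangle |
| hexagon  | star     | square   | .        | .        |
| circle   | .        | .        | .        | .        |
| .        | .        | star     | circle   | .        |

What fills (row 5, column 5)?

Row 2, column 1: row 2 has {square, triangle} and column 1 has {circle, hexagon, square}, leaving only star.
Row 2, column 4: row 2 has {star, square, triangle} and column 4 has {circle, star}, leaving only hexagon.
Row 2, column 3: row 2 has {hexagon, star, square, triangle} and column 3 has {star, square}, leaving only circle.
Row 3, column 4: row 3 has {hexagon, star, square} and column 4 has {circle, hexagon, star}, leaving only triangle.
Row 3, column 5: row 3 has {hexagon, star, square, triangle} and column 5 has {triangle}, leaving only circle.
Row 1, column 5: row 1 has {star, square} and column 5 has {circle, triangle}, leaving only hexagon.
Row 5 already has {circle, star} and column 5 already has {circle, hexagon, triangle}, so row 5, column 5 must be square.

square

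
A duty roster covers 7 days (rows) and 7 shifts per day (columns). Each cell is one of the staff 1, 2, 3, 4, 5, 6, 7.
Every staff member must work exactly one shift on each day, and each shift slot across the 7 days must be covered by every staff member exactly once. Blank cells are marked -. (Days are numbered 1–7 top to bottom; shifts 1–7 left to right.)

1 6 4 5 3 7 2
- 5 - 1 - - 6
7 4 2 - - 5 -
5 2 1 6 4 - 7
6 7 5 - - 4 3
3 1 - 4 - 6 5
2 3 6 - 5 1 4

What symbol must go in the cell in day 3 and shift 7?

1

Day 3 already has {2, 4, 5, 7} and shift 7 already has {2, 3, 4, 5, 6, 7}, so day 3, shift 7 must be 1.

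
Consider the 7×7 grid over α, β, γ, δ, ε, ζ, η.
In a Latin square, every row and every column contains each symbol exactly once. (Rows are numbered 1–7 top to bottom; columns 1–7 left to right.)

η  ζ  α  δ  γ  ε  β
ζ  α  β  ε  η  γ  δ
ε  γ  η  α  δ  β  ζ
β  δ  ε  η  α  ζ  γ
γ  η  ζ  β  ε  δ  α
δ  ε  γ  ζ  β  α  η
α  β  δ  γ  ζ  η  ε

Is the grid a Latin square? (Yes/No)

Yes

Each row is a permutation of the 7 symbols, and so is each column.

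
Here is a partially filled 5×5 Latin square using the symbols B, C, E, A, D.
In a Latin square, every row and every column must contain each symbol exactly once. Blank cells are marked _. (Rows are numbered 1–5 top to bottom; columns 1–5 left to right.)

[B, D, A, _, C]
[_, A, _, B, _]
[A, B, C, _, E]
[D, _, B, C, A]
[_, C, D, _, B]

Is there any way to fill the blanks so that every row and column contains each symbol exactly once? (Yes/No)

No row or column among the givens repeats a symbol, and propagating forced cells runs into no contradiction.
One valid completion exists (for instance, B D A E C / C A E B D / A B C D E / D E B C A / E C D A B).

Yes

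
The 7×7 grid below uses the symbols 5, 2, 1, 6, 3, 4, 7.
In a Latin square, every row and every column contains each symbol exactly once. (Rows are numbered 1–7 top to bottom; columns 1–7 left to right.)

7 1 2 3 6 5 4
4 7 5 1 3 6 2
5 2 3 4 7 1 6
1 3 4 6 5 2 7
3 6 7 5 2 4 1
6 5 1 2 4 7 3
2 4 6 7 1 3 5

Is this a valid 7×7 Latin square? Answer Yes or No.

Yes

Each row is a permutation of the 7 symbols, and so is each column.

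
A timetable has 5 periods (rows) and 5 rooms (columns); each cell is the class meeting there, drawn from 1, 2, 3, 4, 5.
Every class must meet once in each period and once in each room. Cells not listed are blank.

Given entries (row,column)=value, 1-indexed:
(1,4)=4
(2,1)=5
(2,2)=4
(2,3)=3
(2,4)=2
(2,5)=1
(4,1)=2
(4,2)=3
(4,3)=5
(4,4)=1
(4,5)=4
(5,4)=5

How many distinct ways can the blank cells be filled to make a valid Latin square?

Period 1, room 1: eliminating its period and room leaves {1, 3}.
Period 1, room 2: eliminating its period and room leaves {1, 2, 5}.
Period 1, room 3: eliminating its period and room leaves {1, 2}.
Period 1, room 5: eliminating its period and room leaves {2, 3, 5}.
Period 3, room 1: eliminating its period and room leaves {1, 3, 4}.
Period 3, room 2: eliminating its period and room leaves {1, 2, 5}.
Period 3, room 3: eliminating its period and room leaves {1, 2, 4}.
Period 3, room 4: eliminating its period and room leaves {3}.
Period 3, room 5: eliminating its period and room leaves {2, 3, 5}.
Period 5, room 1: eliminating its period and room leaves {1, 3, 4}.
Period 5, room 2: eliminating its period and room leaves {1, 2}.
Period 5, room 3: eliminating its period and room leaves {1, 2, 4}.
Period 5, room 5: eliminating its period and room leaves {2, 3}.
Enumerating the assignments across these blanks that avoid any period or room repeat gives 6 completions.

6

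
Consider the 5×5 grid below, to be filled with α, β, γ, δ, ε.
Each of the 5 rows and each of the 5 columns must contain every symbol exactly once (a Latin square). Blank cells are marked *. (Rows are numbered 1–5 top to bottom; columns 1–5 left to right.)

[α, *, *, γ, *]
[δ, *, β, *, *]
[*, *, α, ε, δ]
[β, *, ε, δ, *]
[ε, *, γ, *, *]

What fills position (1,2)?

Row 1, column 3: row 1 has {α, γ} and column 3 has {α, β, γ, ε}, leaving only δ.
Row 2, column 4: row 2 has {β, δ} and column 4 has {γ, δ, ε}, leaving only α.
Row 3, column 1: row 3 has {α, δ, ε} and column 1 has {α, β, δ, ε}, leaving only γ.
Row 3, column 2: row 3 has {α, γ, δ, ε} and column 2 has {}, leaving only β.
Row 1 already has {α, γ, δ} and column 2 already has {β}, so row 1, column 2 must be ε.

ε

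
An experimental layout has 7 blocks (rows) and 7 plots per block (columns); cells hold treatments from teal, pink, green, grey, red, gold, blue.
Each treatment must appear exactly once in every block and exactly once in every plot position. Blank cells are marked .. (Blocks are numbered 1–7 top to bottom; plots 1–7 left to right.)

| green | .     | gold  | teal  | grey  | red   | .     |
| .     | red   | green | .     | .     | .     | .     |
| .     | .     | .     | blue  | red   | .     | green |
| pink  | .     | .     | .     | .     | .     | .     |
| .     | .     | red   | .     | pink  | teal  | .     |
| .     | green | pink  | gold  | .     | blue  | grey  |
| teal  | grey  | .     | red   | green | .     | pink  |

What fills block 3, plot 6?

Block 1, plot 7: block 1 has {teal, green, grey, red, gold} and plot 7 has {pink, green, grey}, leaving only blue.
Block 1, plot 2: block 1 has {teal, green, grey, red, gold, blue} and plot 2 has {green, grey, red}, leaving only pink.
Block 5, plot 7: block 5 has {teal, pink, red} and plot 7 has {pink, green, grey, blue}, leaving only gold.
Block 2, plot 7: block 2 has {green, red} and plot 7 has {pink, green, grey, gold, blue}, leaving only teal.
Block 4, plot 7: block 4 has {pink} and plot 7 has {teal, pink, green, grey, gold, blue}, leaving only red.
Block 5, plot 2: block 5 has {teal, pink, red, gold} and plot 2 has {pink, green, grey, red}, leaving only blue.
Block 5, plot 1: block 5 has {teal, pink, red, gold, blue} and plot 1 has {teal, pink, green}, leaving only grey.
Block 3, plot 1: block 3 has {green, red, blue} and plot 1 has {teal, pink, green, grey}, leaving only gold.
Block 2, plot 1: block 2 has {teal, green, red} and plot 1 has {teal, pink, green, grey, gold}, leaving only blue.
Block 2, plot 5: block 2 has {teal, green, red, blue} and plot 5 has {pink, green, grey, red}, leaving only gold.
Block 3, plot 2: block 3 has {green, red, gold, blue} and plot 2 has {pink, green, grey, red, blue}, leaving only teal.
Block 3, plot 3: block 3 has {teal, green, red, gold, blue} and plot 3 has {pink, green, red, gold}, leaving only grey.
Block 3 already has {teal, green, grey, red, gold, blue} and plot 6 already has {teal, red, blue}, so block 3, plot 6 must be pink.

pink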